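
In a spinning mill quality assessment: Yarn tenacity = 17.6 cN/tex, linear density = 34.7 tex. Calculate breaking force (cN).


Formula: Breaking force = Tenacity * Linear density
F = 17.6 cN/tex * 34.7 tex
F = 610.72 cN

610.72 cN


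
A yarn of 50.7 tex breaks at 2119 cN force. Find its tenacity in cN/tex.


Formula: Tenacity = Breaking force / Linear density
Tenacity = 2119 cN / 50.7 tex
Tenacity = 41.79 cN/tex

41.79 cN/tex


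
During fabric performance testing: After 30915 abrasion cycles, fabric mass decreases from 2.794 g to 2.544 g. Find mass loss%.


Formula: Mass loss% = ((m_before - m_after) / m_before) * 100
Step 1: Mass loss = 2.794 - 2.544 = 0.25 g
Step 2: Ratio = 0.25 / 2.794 = 0.0894775
Step 3: Mass loss% = 0.0894775 * 100 = 8.94775% ≈ 8.95%

8.95%


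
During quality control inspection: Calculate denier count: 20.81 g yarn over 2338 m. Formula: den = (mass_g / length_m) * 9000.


Formula: den = (mass_g / length_m) * 9000
Substituting: den = (20.81 / 2338) * 9000
Intermediate: 20.81 / 2338 = 0.00890077 g/m
den = 0.00890077 * 9000 = 80.1 denier

80.1 denier


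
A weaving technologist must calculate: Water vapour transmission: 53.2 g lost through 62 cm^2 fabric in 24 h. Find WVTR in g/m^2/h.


Formula: WVTR = mass_loss / (area * time)
Step 1: Convert area: 62 cm^2 = 0.0062 m^2
Step 2: WVTR = 53.2 g / (0.0062 m^2 * 24 h)
Step 3: WVTR = 53.2 / 0.1488 = 357.5 g/m^2/h

357.5 g/m^2/h


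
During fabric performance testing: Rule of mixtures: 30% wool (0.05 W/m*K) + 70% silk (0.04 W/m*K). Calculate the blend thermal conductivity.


Formula: Blend property = (fraction_A * property_A) + (fraction_B * property_B)
Step 1: Contribution A = 30/100 * 0.05 W/m*K = 0.015 W/m*K
Step 2: Contribution B = 70/100 * 0.04 W/m*K = 0.028 W/m*K
Step 3: Blend thermal conductivity = 0.015 + 0.028 = 0.043 W/m*K

0.043 W/m*K


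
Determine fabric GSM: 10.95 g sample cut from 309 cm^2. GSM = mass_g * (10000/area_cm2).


Formula: GSM = mass_g / area_m2
Step 1: Convert area: 309 cm^2 = 309 / 10000 = 0.0309 m^2
Step 2: GSM = 10.95 g / 0.0309 m^2 = 354.4 g/m^2

354.4 g/m^2


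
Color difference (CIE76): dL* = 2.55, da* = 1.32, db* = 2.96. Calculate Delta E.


Formula: Delta E = sqrt(dL*^2 + da*^2 + db*^2)
Step 1: dL*^2 = 2.55^2 = 6.5025
Step 2: da*^2 = 1.32^2 = 1.7424
Step 3: db*^2 = 2.96^2 = 8.7616
Step 4: Sum = 6.5025 + 1.7424 + 8.7616 = 17.0065
Step 5: Delta E = sqrt(17.0065) = 4.12

4.12 Delta E


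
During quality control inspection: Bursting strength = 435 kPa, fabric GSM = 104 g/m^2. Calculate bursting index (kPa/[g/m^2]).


Formula: Bursting Index = Bursting Strength / Fabric GSM
BI = 435 kPa / 104 g/m^2
BI = 4.183 kPa/(g/m^2)

4.183 kPa/(g/m^2)


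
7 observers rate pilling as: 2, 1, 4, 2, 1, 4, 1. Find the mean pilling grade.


Formula: Mean = sum / count
Sum = 2 + 1 + 4 + 2 + 1 + 4 + 1 = 15
Mean = 15 / 7 = 2.1

2.1


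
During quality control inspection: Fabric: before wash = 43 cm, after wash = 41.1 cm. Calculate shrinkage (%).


Formula: Shrinkage% = ((L_before - L_after) / L_before) * 100
Step 1: Shrinkage = 43 - 41.1 = 1.9 cm
Step 2: Shrinkage% = (1.9 / 43) * 100
Step 3: Shrinkage% = 0.044186 * 100 = 4.4186% ≈ 4.4%

4.4%


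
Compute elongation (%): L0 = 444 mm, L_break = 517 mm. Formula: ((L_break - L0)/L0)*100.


Formula: Elongation (%) = ((L_break - L0) / L0) * 100
Step 1: Extension = 517 - 444 = 73 mm
Step 2: Elongation = (73 / 444) * 100
Step 3: Elongation = 0.164414 * 100 = 16.4414% ≈ 16.4%

16.4%


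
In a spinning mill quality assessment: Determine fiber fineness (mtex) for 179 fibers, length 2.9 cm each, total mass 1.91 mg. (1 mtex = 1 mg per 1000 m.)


Formula: fineness (mtex) = mass (mg) / total length (km) = (mass_mg / total_length_m) * 1000
Step 1: Convert fiber length: 2.9 cm = 0.029 m
Step 2: Total fiber length = 179 * 0.029 = 5.191 m
Step 3: Linear density = 1.91 mg / 5.191 m = 0.3679 mg/m
Step 4: fineness = 0.3679 * 1000 = 367.9 mtex

367.9 mtex


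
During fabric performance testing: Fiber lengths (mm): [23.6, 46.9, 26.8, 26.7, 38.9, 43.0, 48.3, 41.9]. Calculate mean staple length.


Formula: Mean = sum of lengths / count
Sum = 23.6 + 46.9 + 26.8 + 26.7 + 38.9 + 43.0 + 48.3 + 41.9
Sum = 296.1 mm
Mean = 296.1 / 8 = 37.01 mm

37.01 mm


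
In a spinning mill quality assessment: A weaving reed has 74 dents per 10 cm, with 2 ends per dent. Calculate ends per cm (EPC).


Formula: EPC = (dents per 10 cm * ends per dent) / 10
Step 1: Total ends per 10 cm = 74 * 2 = 148
Step 2: EPC = 148 / 10 = 14.8 ends/cm

14.8 ends/cm


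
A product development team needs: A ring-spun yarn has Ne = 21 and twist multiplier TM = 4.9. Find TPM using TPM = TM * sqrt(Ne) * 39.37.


Formula: TPM = TM * sqrt(Ne) * 39.37
Step 1: sqrt(Ne) = sqrt(21) = 4.5826
Step 2: TM * sqrt(Ne) = 4.9 * 4.5826 = 22.4547
Step 3: TPM = 22.4547 * 39.37 = 884 twists/m

884 twists/m


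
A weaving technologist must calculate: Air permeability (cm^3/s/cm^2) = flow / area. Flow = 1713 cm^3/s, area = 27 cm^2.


Formula: Air Permeability = Airflow / Test Area
AP = 1713 cm^3/s / 27 cm^2
AP = 63.4 cm^3/s/cm^2

63.4 cm^3/s/cm^2


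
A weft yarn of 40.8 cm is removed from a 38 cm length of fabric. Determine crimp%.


Formula: Crimp% = ((L_yarn - L_fabric) / L_fabric) * 100
Step 1: Extension = 40.8 - 38 = 2.8 cm
Step 2: Crimp% = (2.8 / 38) * 100
Step 3: Crimp% = 0.073684 * 100 = 7.3684% ≈ 7.4%

7.4%


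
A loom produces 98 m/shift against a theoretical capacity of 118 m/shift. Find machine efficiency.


Formula: Efficiency% = (Actual output / Theoretical output) * 100
Efficiency% = (98 / 118) * 100
Efficiency% = 0.830508 * 100 = 83.0508% ≈ 83.1%

83.1%


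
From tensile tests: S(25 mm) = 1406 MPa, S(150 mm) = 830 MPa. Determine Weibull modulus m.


Formula: m = ln(L1/L2) / ln(S2/S1)
Step 1: ln(L1/L2) = ln(25/150) = -1.79176
Step 2: S2/S1 = 830/1406 = 0.59033
Step 3: ln(S2/S1) = ln(0.59033) = -0.52707
Step 4: m = -1.79176 / -0.52707 = 3.40

3.40 (Weibull m)


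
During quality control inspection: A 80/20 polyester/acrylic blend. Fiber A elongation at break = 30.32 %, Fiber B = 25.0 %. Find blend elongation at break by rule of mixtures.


Formula: Blend property = (fraction_A * property_A) + (fraction_B * property_B)
Step 1: Contribution A = 80/100 * 30.32 % = 24.256 %
Step 2: Contribution B = 20/100 * 25.0 % = 5.0 %
Step 3: Blend elongation at break = 24.256 + 5.0 = 29.256 %

29.256 %


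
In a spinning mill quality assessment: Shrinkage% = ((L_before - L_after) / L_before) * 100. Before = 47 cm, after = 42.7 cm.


Formula: Shrinkage% = ((L_before - L_after) / L_before) * 100
Step 1: Shrinkage = 47 - 42.7 = 4.3 cm
Step 2: Shrinkage% = (4.3 / 47) * 100
Step 3: Shrinkage% = 0.091489 * 100 = 9.1489% ≈ 9.1%

9.1%


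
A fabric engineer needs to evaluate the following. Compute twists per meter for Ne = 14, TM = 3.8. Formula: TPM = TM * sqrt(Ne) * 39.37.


Formula: TPM = TM * sqrt(Ne) * 39.37
Step 1: sqrt(Ne) = sqrt(14) = 3.7417
Step 2: TM * sqrt(Ne) = 3.8 * 3.7417 = 14.2185
Step 3: TPM = 14.2185 * 39.37 = 560 twists/m

560 twists/m


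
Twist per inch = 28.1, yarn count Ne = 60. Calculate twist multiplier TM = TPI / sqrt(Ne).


Formula: TM = TPI / sqrt(Ne)
Step 1: sqrt(Ne) = sqrt(60) = 7.746
Step 2: TM = 28.1 / 7.746 = 3.63

3.63 TM


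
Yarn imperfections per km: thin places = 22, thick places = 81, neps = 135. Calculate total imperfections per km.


Formula: Total = thin places + thick places + neps
Total = 22 + 81 + 135
Total = 238 imperfections/km

238 imperfections/km


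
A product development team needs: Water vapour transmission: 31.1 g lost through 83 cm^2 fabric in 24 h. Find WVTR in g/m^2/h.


Formula: WVTR = mass_loss / (area * time)
Step 1: Convert area: 83 cm^2 = 0.0083 m^2
Step 2: WVTR = 31.1 g / (0.0083 m^2 * 24 h)
Step 3: WVTR = 31.1 / 0.1992 = 156.1 g/m^2/h

156.1 g/m^2/h


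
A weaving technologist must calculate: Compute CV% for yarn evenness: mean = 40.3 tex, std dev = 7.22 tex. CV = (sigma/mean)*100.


Formula: CV% = (standard deviation / mean) * 100
Step 1: Ratio = 7.22 / 40.3 = 0.179156
Step 2: CV% = 0.179156 * 100 = 17.9156% ≈ 17.9%

17.9%


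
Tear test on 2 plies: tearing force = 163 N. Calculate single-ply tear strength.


Formula: Per-ply strength = Total force / Number of plies
Per-ply = 163 N / 2
Per-ply = 81.5 N

81.5 N


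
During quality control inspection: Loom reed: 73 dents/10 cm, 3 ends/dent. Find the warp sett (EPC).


Formula: EPC = (dents per 10 cm * ends per dent) / 10
Step 1: Total ends per 10 cm = 73 * 3 = 219
Step 2: EPC = 219 / 10 = 21.9 ends/cm

21.9 ends/cm


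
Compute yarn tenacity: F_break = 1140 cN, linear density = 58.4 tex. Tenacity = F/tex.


Formula: Tenacity = Breaking force / Linear density
Tenacity = 1140 cN / 58.4 tex
Tenacity = 19.52 cN/tex

19.52 cN/tex


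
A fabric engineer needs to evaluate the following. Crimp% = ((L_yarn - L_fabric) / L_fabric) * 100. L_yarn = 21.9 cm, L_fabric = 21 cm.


Formula: Crimp% = ((L_yarn - L_fabric) / L_fabric) * 100
Step 1: Extension = 21.9 - 21 = 0.9 cm
Step 2: Crimp% = (0.9 / 21) * 100
Step 3: Crimp% = 0.042857 * 100 = 4.2857% ≈ 4.3%

4.3%


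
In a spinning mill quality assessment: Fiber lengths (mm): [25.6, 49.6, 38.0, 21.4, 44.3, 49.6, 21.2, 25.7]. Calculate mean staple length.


Formula: Mean = sum of lengths / count
Sum = 25.6 + 49.6 + 38.0 + 21.4 + 44.3 + 49.6 + 21.2 + 25.7
Sum = 275.4 mm
Mean = 275.4 / 8 = 34.43 mm

34.43 mm


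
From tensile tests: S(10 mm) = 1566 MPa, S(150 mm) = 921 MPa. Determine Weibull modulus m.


Formula: m = ln(L1/L2) / ln(S2/S1)
Step 1: ln(L1/L2) = ln(10/150) = -2.70805
Step 2: S2/S1 = 921/1566 = 0.58812
Step 3: ln(S2/S1) = ln(0.58812) = -0.53082
Step 4: m = -2.70805 / -0.53082 = 5.10

5.10 (Weibull m)


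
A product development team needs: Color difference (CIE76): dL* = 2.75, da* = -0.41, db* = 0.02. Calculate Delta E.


Formula: Delta E = sqrt(dL*^2 + da*^2 + db*^2)
Step 1: dL*^2 = 2.75^2 = 7.5625
Step 2: da*^2 = (-0.41)^2 = 0.1681
Step 3: db*^2 = 0.02^2 = 0.0004
Step 4: Sum = 7.5625 + 0.1681 + 0.0004 = 7.731
Step 5: Delta E = sqrt(7.731) = 2.78

2.78 Delta E


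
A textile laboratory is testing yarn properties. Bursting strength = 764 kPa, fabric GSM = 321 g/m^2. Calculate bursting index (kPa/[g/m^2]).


Formula: Bursting Index = Bursting Strength / Fabric GSM
BI = 764 kPa / 321 g/m^2
BI = 2.380 kPa/(g/m^2)

2.380 kPa/(g/m^2)


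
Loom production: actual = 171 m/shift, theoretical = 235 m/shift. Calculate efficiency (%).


Formula: Efficiency% = (Actual output / Theoretical output) * 100
Efficiency% = (171 / 235) * 100
Efficiency% = 0.72766 * 100 = 72.766% ≈ 72.8%

72.8%


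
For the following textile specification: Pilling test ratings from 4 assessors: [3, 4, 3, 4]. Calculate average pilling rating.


Formula: Mean = sum / count
Sum = 3 + 4 + 3 + 4 = 14
Mean = 14 / 4 = 3.5

3.5


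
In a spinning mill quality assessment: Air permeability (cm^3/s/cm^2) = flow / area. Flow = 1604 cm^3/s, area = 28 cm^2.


Formula: Air Permeability = Airflow / Test Area
AP = 1604 cm^3/s / 28 cm^2
AP = 57.3 cm^3/s/cm^2

57.3 cm^3/s/cm^2


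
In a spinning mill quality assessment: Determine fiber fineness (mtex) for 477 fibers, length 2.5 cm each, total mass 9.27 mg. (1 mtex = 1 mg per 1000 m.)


Formula: fineness (mtex) = mass (mg) / total length (km) = (mass_mg / total_length_m) * 1000
Step 1: Convert fiber length: 2.5 cm = 0.025 m
Step 2: Total fiber length = 477 * 0.025 = 11.925 m
Step 3: Linear density = 9.27 mg / 11.925 m = 0.7774 mg/m
Step 4: fineness = 0.7774 * 1000 = 777.4 mtex

777.4 mtex


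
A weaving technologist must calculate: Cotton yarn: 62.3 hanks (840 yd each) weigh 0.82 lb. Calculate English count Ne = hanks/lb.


Formula: Ne = hanks / mass_lb
Substituting: Ne = 62.3 / 0.82
Ne = 76.0

76.0 Ne


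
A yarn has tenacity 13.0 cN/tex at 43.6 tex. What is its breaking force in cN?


Formula: Breaking force = Tenacity * Linear density
F = 13.0 cN/tex * 43.6 tex
F = 566.80 cN

566.80 cN


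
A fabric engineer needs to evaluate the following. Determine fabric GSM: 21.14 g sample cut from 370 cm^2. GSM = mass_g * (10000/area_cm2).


Formula: GSM = mass_g / area_m2
Step 1: Convert area: 370 cm^2 = 370 / 10000 = 0.037 m^2
Step 2: GSM = 21.14 g / 0.037 m^2 = 571.4 g/m^2

571.4 g/m^2


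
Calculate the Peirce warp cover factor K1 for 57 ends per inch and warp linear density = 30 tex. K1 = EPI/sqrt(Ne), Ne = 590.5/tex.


Formula: K1 = EPI / sqrt(Ne), with Ne = 590.5 / tex_warp
Step 1: Ne = 590.5 / 30 = 19.683
Step 2: sqrt(Ne) = sqrt(19.683) = 4.4366
Step 3: K1 = 57 / 4.4366 = 12.8

12.8


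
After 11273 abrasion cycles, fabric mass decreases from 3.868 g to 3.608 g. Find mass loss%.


Formula: Mass loss% = ((m_before - m_after) / m_before) * 100
Step 1: Mass loss = 3.868 - 3.608 = 0.26 g
Step 2: Ratio = 0.26 / 3.868 = 0.0672182
Step 3: Mass loss% = 0.0672182 * 100 = 6.72182% ≈ 6.72%

6.72%


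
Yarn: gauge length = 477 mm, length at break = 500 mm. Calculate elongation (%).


Formula: Elongation (%) = ((L_break - L0) / L0) * 100
Step 1: Extension = 500 - 477 = 23 mm
Step 2: Elongation = (23 / 477) * 100
Step 3: Elongation = 0.048218 * 100 = 4.8218% ≈ 4.8%

4.8%


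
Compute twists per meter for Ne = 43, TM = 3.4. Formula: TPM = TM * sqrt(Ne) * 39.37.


Formula: TPM = TM * sqrt(Ne) * 39.37
Step 1: sqrt(Ne) = sqrt(43) = 6.5574
Step 2: TM * sqrt(Ne) = 3.4 * 6.5574 = 22.2952
Step 3: TPM = 22.2952 * 39.37 = 878 twists/m

878 twists/m


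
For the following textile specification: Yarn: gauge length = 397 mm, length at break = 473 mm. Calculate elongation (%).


Formula: Elongation (%) = ((L_break - L0) / L0) * 100
Step 1: Extension = 473 - 397 = 76 mm
Step 2: Elongation = (76 / 397) * 100
Step 3: Elongation = 0.191436 * 100 = 19.1436% ≈ 19.1%

19.1%


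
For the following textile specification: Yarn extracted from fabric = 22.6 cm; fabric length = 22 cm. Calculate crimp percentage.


Formula: Crimp% = ((L_yarn - L_fabric) / L_fabric) * 100
Step 1: Extension = 22.6 - 22 = 0.6 cm
Step 2: Crimp% = (0.6 / 22) * 100
Step 3: Crimp% = 0.027273 * 100 = 2.7273% ≈ 2.7%

2.7%


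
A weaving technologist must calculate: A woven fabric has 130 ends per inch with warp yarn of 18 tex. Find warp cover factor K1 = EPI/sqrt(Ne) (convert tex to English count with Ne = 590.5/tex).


Formula: K1 = EPI / sqrt(Ne), with Ne = 590.5 / tex_warp
Step 1: Ne = 590.5 / 18 = 32.806
Step 2: sqrt(Ne) = sqrt(32.806) = 5.7277
Step 3: K1 = 130 / 5.7277 = 22.7

22.7


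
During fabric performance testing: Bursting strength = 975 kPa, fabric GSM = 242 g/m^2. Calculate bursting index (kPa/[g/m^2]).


Formula: Bursting Index = Bursting Strength / Fabric GSM
BI = 975 kPa / 242 g/m^2
BI = 4.029 kPa/(g/m^2)

4.029 kPa/(g/m^2)


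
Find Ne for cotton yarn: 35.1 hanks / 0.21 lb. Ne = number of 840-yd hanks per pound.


Formula: Ne = hanks / mass_lb
Substituting: Ne = 35.1 / 0.21
Ne = 167.1

167.1 Ne


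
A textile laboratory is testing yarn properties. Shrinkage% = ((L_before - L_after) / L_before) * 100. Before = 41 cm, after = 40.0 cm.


Formula: Shrinkage% = ((L_before - L_after) / L_before) * 100
Step 1: Shrinkage = 41 - 40.0 = 1.0 cm
Step 2: Shrinkage% = (1.0 / 41) * 100
Step 3: Shrinkage% = 0.02439 * 100 = 2.439% ≈ 2.4%

2.4%


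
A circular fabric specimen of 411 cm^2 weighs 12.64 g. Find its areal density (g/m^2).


Formula: GSM = mass_g / area_m2
Step 1: Convert area: 411 cm^2 = 411 / 10000 = 0.0411 m^2
Step 2: GSM = 12.64 g / 0.0411 m^2 = 307.5 g/m^2

307.5 g/m^2


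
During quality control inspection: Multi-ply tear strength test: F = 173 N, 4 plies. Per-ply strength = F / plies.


Formula: Per-ply strength = Total force / Number of plies
Per-ply = 173 N / 4
Per-ply = 43.25 N

43.25 N


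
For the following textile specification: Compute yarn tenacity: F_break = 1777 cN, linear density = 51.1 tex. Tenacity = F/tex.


Formula: Tenacity = Breaking force / Linear density
Tenacity = 1777 cN / 51.1 tex
Tenacity = 34.77 cN/tex

34.77 cN/tex


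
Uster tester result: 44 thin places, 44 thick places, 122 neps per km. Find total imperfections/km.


Formula: Total = thin places + thick places + neps
Total = 44 + 44 + 122
Total = 210 imperfections/km

210 imperfections/km


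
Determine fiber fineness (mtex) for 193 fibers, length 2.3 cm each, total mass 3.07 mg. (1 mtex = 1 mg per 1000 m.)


Formula: fineness (mtex) = mass (mg) / total length (km) = (mass_mg / total_length_m) * 1000
Step 1: Convert fiber length: 2.3 cm = 0.023 m
Step 2: Total fiber length = 193 * 0.023 = 4.439 m
Step 3: Linear density = 3.07 mg / 4.439 m = 0.6916 mg/m
Step 4: fineness = 0.6916 * 1000 = 691.6 mtex

691.6 mtex


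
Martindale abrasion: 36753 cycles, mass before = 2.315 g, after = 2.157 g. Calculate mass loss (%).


Formula: Mass loss% = ((m_before - m_after) / m_before) * 100
Step 1: Mass loss = 2.315 - 2.157 = 0.158 g
Step 2: Ratio = 0.158 / 2.315 = 0.0682505
Step 3: Mass loss% = 0.0682505 * 100 = 6.82505% ≈ 6.83%

6.83%


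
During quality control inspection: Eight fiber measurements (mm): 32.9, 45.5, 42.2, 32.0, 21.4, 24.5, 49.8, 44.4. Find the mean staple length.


Formula: Mean = sum of lengths / count
Sum = 32.9 + 45.5 + 42.2 + 32.0 + 21.4 + 24.5 + 49.8 + 44.4
Sum = 292.7 mm
Mean = 292.7 / 8 = 36.59 mm

36.59 mm


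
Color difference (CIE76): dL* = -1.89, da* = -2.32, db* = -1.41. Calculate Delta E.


Formula: Delta E = sqrt(dL*^2 + da*^2 + db*^2)
Step 1: dL*^2 = (-1.89)^2 = 3.5721
Step 2: da*^2 = (-2.32)^2 = 5.3824
Step 3: db*^2 = (-1.41)^2 = 1.9881
Step 4: Sum = 3.5721 + 5.3824 + 1.9881 = 10.9426
Step 5: Delta E = sqrt(10.9426) = 3.31

3.31 Delta E


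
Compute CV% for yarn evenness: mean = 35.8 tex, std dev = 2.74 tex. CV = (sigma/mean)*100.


Formula: CV% = (standard deviation / mean) * 100
Step 1: Ratio = 2.74 / 35.8 = 0.076536
Step 2: CV% = 0.076536 * 100 = 7.6536% ≈ 7.7%

7.7%


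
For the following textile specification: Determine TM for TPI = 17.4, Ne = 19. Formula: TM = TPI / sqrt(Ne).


Formula: TM = TPI / sqrt(Ne)
Step 1: sqrt(Ne) = sqrt(19) = 4.3589
Step 2: TM = 17.4 / 4.3589 = 3.99

3.99 TM


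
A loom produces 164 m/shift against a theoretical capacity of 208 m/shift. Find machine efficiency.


Formula: Efficiency% = (Actual output / Theoretical output) * 100
Efficiency% = (164 / 208) * 100
Efficiency% = 0.788462 * 100 = 78.8462% ≈ 78.8%

78.8%


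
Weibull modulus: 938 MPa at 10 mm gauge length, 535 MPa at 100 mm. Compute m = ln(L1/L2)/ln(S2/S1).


Formula: m = ln(L1/L2) / ln(S2/S1)
Step 1: ln(L1/L2) = ln(10/100) = -2.30259
Step 2: S2/S1 = 535/938 = 0.57036
Step 3: ln(S2/S1) = ln(0.57036) = -0.56149
Step 4: m = -2.30259 / -0.56149 = 4.10

4.10 (Weibull m)


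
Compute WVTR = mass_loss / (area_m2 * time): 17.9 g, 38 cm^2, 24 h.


Formula: WVTR = mass_loss / (area * time)
Step 1: Convert area: 38 cm^2 = 0.0038 m^2
Step 2: WVTR = 17.9 g / (0.0038 m^2 * 24 h)
Step 3: WVTR = 17.9 / 0.0912 = 196.3 g/m^2/h

196.3 g/m^2/h


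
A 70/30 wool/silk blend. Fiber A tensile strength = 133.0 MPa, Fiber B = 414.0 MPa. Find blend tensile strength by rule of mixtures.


Formula: Blend property = (fraction_A * property_A) + (fraction_B * property_B)
Step 1: Contribution A = 70/100 * 133.0 MPa = 93.1 MPa
Step 2: Contribution B = 30/100 * 414.0 MPa = 124.2 MPa
Step 3: Blend tensile strength = 93.1 + 124.2 = 217.3 MPa

217.3 MPa


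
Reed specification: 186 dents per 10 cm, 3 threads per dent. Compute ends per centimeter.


Formula: EPC = (dents per 10 cm * ends per dent) / 10
Step 1: Total ends per 10 cm = 186 * 3 = 558
Step 2: EPC = 558 / 10 = 55.8 ends/cm

55.8 ends/cm


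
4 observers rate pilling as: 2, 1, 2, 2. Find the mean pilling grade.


Formula: Mean = sum / count
Sum = 2 + 1 + 2 + 2 = 7
Mean = 7 / 4 = 1.8

1.8


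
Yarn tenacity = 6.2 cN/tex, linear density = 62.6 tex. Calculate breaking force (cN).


Formula: Breaking force = Tenacity * Linear density
F = 6.2 cN/tex * 62.6 tex
F = 388.12 cN

388.12 cN


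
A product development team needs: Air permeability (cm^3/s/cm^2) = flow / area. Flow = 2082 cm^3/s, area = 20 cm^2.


Formula: Air Permeability = Airflow / Test Area
AP = 2082 cm^3/s / 20 cm^2
AP = 104.1 cm^3/s/cm^2

104.1 cm^3/s/cm^2


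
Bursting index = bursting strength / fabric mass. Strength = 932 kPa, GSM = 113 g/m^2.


Formula: Bursting Index = Bursting Strength / Fabric GSM
BI = 932 kPa / 113 g/m^2
BI = 8.248 kPa/(g/m^2)

8.248 kPa/(g/m^2)


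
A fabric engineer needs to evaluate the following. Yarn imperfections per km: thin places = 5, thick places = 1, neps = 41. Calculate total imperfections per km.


Formula: Total = thin places + thick places + neps
Total = 5 + 1 + 41
Total = 47 imperfections/km

47 imperfections/km


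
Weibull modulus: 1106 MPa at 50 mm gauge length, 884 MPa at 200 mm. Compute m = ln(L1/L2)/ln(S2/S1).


Formula: m = ln(L1/L2) / ln(S2/S1)
Step 1: ln(L1/L2) = ln(50/200) = -1.38629
Step 2: S2/S1 = 884/1106 = 0.79928
Step 3: ln(S2/S1) = ln(0.79928) = -0.22404
Step 4: m = -1.38629 / -0.22404 = 6.19

6.19 (Weibull m)


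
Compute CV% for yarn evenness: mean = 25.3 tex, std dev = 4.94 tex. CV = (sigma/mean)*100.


Formula: CV% = (standard deviation / mean) * 100
Step 1: Ratio = 4.94 / 25.3 = 0.195257
Step 2: CV% = 0.195257 * 100 = 19.5257% ≈ 19.5%

19.5%


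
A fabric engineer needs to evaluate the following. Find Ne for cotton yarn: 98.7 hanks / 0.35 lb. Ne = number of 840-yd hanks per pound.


Formula: Ne = hanks / mass_lb
Substituting: Ne = 98.7 / 0.35
Ne = 282.0

282.0 Ne


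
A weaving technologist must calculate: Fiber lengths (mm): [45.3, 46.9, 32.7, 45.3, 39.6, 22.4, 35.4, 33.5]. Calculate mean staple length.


Formula: Mean = sum of lengths / count
Sum = 45.3 + 46.9 + 32.7 + 45.3 + 39.6 + 22.4 + 35.4 + 33.5
Sum = 301.1 mm
Mean = 301.1 / 8 = 37.64 mm

37.64 mm


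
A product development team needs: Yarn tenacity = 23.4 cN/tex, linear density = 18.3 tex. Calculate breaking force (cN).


Formula: Breaking force = Tenacity * Linear density
F = 23.4 cN/tex * 18.3 tex
F = 428.22 cN

428.22 cN


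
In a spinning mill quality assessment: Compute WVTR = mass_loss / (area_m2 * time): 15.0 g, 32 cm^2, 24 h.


Formula: WVTR = mass_loss / (area * time)
Step 1: Convert area: 32 cm^2 = 0.0032 m^2
Step 2: WVTR = 15.0 g / (0.0032 m^2 * 24 h)
Step 3: WVTR = 15.0 / 0.0768 = 195.3 g/m^2/h

195.3 g/m^2/h


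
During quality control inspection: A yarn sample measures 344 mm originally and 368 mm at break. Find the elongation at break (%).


Formula: Elongation (%) = ((L_break - L0) / L0) * 100
Step 1: Extension = 368 - 344 = 24 mm
Step 2: Elongation = (24 / 344) * 100
Step 3: Elongation = 0.069767 * 100 = 6.9767% ≈ 7.0%

7.0%


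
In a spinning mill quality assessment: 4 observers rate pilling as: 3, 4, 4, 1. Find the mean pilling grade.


Formula: Mean = sum / count
Sum = 3 + 4 + 4 + 1 = 12
Mean = 12 / 4 = 3.0

3.0


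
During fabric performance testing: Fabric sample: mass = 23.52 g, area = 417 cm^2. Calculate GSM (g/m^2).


Formula: GSM = mass_g / area_m2
Step 1: Convert area: 417 cm^2 = 417 / 10000 = 0.0417 m^2
Step 2: GSM = 23.52 g / 0.0417 m^2 = 564.0 g/m^2

564.0 g/m^2


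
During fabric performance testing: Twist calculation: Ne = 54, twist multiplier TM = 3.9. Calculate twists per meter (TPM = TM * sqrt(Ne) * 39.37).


Formula: TPM = TM * sqrt(Ne) * 39.37
Step 1: sqrt(Ne) = sqrt(54) = 7.3485
Step 2: TM * sqrt(Ne) = 3.9 * 7.3485 = 28.6592
Step 3: TPM = 28.6592 * 39.37 = 1128 twists/m

1128 twists/m


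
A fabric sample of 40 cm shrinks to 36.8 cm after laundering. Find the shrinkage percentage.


Formula: Shrinkage% = ((L_before - L_after) / L_before) * 100
Step 1: Shrinkage = 40 - 36.8 = 3.2 cm
Step 2: Shrinkage% = (3.2 / 40) * 100
Step 3: Shrinkage% = 0.08 * 100 = 8.0%

8.0%


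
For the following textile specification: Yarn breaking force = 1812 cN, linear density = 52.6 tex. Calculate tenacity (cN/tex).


Formula: Tenacity = Breaking force / Linear density
Tenacity = 1812 cN / 52.6 tex
Tenacity = 34.45 cN/tex

34.45 cN/tex


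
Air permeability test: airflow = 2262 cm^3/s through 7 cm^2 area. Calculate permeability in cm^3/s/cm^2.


Formula: Air Permeability = Airflow / Test Area
AP = 2262 cm^3/s / 7 cm^2
AP = 323.1 cm^3/s/cm^2

323.1 cm^3/s/cm^2


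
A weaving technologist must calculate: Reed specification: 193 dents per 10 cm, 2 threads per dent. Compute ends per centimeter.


Formula: EPC = (dents per 10 cm * ends per dent) / 10
Step 1: Total ends per 10 cm = 193 * 2 = 386
Step 2: EPC = 386 / 10 = 38.6 ends/cm

38.6 ends/cm


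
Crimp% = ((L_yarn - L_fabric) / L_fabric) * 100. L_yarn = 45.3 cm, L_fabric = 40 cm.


Formula: Crimp% = ((L_yarn - L_fabric) / L_fabric) * 100
Step 1: Extension = 45.3 - 40 = 5.3 cm
Step 2: Crimp% = (5.3 / 40) * 100
Step 3: Crimp% = 0.1325 * 100 = 13.25% ≈ 13.3%

13.3%


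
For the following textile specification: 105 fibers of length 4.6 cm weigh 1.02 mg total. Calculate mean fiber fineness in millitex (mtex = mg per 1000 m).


Formula: fineness (mtex) = mass (mg) / total length (km) = (mass_mg / total_length_m) * 1000
Step 1: Convert fiber length: 4.6 cm = 0.046 m
Step 2: Total fiber length = 105 * 0.046 = 4.83 m
Step 3: Linear density = 1.02 mg / 4.83 m = 0.2112 mg/m
Step 4: fineness = 0.2112 * 1000 = 211.2 mtex

211.2 mtex


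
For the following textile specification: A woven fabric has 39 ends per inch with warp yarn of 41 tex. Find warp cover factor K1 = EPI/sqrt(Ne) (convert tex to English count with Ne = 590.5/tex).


Formula: K1 = EPI / sqrt(Ne), with Ne = 590.5 / tex_warp
Step 1: Ne = 590.5 / 41 = 14.402
Step 2: sqrt(Ne) = sqrt(14.402) = 3.795
Step 3: K1 = 39 / 3.795 = 10.3

10.3


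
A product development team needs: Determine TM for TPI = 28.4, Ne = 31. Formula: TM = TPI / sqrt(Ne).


Formula: TM = TPI / sqrt(Ne)
Step 1: sqrt(Ne) = sqrt(31) = 5.5678
Step 2: TM = 28.4 / 5.5678 = 5.10

5.10 TM


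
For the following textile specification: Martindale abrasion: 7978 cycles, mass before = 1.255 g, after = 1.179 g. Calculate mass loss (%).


Formula: Mass loss% = ((m_before - m_after) / m_before) * 100
Step 1: Mass loss = 1.255 - 1.179 = 0.076 g
Step 2: Ratio = 0.076 / 1.255 = 0.0605578
Step 3: Mass loss% = 0.0605578 * 100 = 6.05578% ≈ 6.06%

6.06%


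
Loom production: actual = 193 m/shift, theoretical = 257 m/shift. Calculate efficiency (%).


Formula: Efficiency% = (Actual output / Theoretical output) * 100
Efficiency% = (193 / 257) * 100
Efficiency% = 0.750973 * 100 = 75.0973% ≈ 75.1%

75.1%


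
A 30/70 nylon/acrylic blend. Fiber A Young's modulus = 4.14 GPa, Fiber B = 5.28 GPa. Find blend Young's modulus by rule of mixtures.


Formula: Blend property = (fraction_A * property_A) + (fraction_B * property_B)
Step 1: Contribution A = 30/100 * 4.14 GPa = 1.242 GPa
Step 2: Contribution B = 70/100 * 5.28 GPa = 3.696 GPa
Step 3: Blend Young's modulus = 1.242 + 3.696 = 4.938 GPa

4.938 GPa


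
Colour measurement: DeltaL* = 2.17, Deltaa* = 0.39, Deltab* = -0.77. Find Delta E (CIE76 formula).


Formula: Delta E = sqrt(dL*^2 + da*^2 + db*^2)
Step 1: dL*^2 = 2.17^2 = 4.7089
Step 2: da*^2 = 0.39^2 = 0.1521
Step 3: db*^2 = (-0.77)^2 = 0.5929
Step 4: Sum = 4.7089 + 0.1521 + 0.5929 = 5.4539
Step 5: Delta E = sqrt(5.4539) = 2.34

2.34 Delta E


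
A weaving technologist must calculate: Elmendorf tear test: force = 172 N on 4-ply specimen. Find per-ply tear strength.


Formula: Per-ply strength = Total force / Number of plies
Per-ply = 172 N / 4
Per-ply = 43 N

43 N


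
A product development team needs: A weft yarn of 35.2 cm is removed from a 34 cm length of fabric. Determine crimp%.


Formula: Crimp% = ((L_yarn - L_fabric) / L_fabric) * 100
Step 1: Extension = 35.2 - 34 = 1.2 cm
Step 2: Crimp% = (1.2 / 34) * 100
Step 3: Crimp% = 0.035294 * 100 = 3.5294% ≈ 3.5%

3.5%


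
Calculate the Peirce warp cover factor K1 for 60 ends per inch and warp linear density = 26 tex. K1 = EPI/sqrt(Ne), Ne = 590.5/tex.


Formula: K1 = EPI / sqrt(Ne), with Ne = 590.5 / tex_warp
Step 1: Ne = 590.5 / 26 = 22.712
Step 2: sqrt(Ne) = sqrt(22.712) = 4.7657
Step 3: K1 = 60 / 4.7657 = 12.6

12.6


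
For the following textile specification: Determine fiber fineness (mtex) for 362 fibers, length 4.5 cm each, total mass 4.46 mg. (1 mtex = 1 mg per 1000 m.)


Formula: fineness (mtex) = mass (mg) / total length (km) = (mass_mg / total_length_m) * 1000
Step 1: Convert fiber length: 4.5 cm = 0.045 m
Step 2: Total fiber length = 362 * 0.045 = 16.29 m
Step 3: Linear density = 4.46 mg / 16.29 m = 0.2738 mg/m
Step 4: fineness = 0.2738 * 1000 = 273.8 mtex

273.8 mtex


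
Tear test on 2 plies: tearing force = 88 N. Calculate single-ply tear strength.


Formula: Per-ply strength = Total force / Number of plies
Per-ply = 88 N / 2
Per-ply = 44 N

44 N


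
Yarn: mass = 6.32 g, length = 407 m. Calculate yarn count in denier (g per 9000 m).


Formula: den = (mass_g / length_m) * 9000
Substituting: den = (6.32 / 407) * 9000
Intermediate: 6.32 / 407 = 0.01552826 g/m
den = 0.01552826 * 9000 = 139.8 denier

139.8 denier


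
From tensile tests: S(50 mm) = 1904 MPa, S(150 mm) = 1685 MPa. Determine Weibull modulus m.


Formula: m = ln(L1/L2) / ln(S2/S1)
Step 1: ln(L1/L2) = ln(50/150) = -1.09861
Step 2: S2/S1 = 1685/1904 = 0.88498
Step 3: ln(S2/S1) = ln(0.88498) = -0.12219
Step 4: m = -1.09861 / -0.12219 = 8.99

8.99 (Weibull m)


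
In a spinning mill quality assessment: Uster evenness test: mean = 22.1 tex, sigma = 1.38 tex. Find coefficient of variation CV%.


Formula: CV% = (standard deviation / mean) * 100
Step 1: Ratio = 1.38 / 22.1 = 0.062443
Step 2: CV% = 0.062443 * 100 = 6.2443% ≈ 6.2%

6.2%


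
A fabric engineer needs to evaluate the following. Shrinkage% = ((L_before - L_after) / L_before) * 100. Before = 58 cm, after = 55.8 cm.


Formula: Shrinkage% = ((L_before - L_after) / L_before) * 100
Step 1: Shrinkage = 58 - 55.8 = 2.2 cm
Step 2: Shrinkage% = (2.2 / 58) * 100
Step 3: Shrinkage% = 0.037931 * 100 = 3.7931% ≈ 3.8%

3.8%


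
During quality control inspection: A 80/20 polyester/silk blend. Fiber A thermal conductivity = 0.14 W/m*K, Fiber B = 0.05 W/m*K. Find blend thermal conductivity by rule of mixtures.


Formula: Blend property = (fraction_A * property_A) + (fraction_B * property_B)
Step 1: Contribution A = 80/100 * 0.14 W/m*K = 0.112 W/m*K
Step 2: Contribution B = 20/100 * 0.05 W/m*K = 0.01 W/m*K
Step 3: Blend thermal conductivity = 0.112 + 0.01 = 0.122 W/m*K

0.122 W/m*K


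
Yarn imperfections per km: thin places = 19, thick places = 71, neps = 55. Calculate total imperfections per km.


Formula: Total = thin places + thick places + neps
Total = 19 + 71 + 55
Total = 145 imperfections/km

145 imperfections/km


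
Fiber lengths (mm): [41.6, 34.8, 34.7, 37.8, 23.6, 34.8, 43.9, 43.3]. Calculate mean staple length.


Formula: Mean = sum of lengths / count
Sum = 41.6 + 34.8 + 34.7 + 37.8 + 23.6 + 34.8 + 43.9 + 43.3
Sum = 294.5 mm
Mean = 294.5 / 8 = 36.81 mm

36.81 mm


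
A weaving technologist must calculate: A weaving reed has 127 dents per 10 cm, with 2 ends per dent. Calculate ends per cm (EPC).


Formula: EPC = (dents per 10 cm * ends per dent) / 10
Step 1: Total ends per 10 cm = 127 * 2 = 254
Step 2: EPC = 254 / 10 = 25.4 ends/cm

25.4 ends/cm


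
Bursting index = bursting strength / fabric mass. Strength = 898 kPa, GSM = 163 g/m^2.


Formula: Bursting Index = Bursting Strength / Fabric GSM
BI = 898 kPa / 163 g/m^2
BI = 5.509 kPa/(g/m^2)

5.509 kPa/(g/m^2)


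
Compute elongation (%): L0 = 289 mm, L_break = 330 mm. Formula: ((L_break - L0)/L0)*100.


Formula: Elongation (%) = ((L_break - L0) / L0) * 100
Step 1: Extension = 330 - 289 = 41 mm
Step 2: Elongation = (41 / 289) * 100
Step 3: Elongation = 0.141869 * 100 = 14.1869% ≈ 14.2%

14.2%


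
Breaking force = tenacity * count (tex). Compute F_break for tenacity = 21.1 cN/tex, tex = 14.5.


Formula: Breaking force = Tenacity * Linear density
F = 21.1 cN/tex * 14.5 tex
F = 305.95 cN

305.95 cN


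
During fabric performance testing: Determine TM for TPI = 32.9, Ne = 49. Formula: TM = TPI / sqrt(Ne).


Formula: TM = TPI / sqrt(Ne)
Step 1: sqrt(Ne) = sqrt(49) = 7
Step 2: TM = 32.9 / 7 = 4.70

4.70 TM


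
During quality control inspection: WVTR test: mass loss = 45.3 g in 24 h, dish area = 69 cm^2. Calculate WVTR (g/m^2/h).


Formula: WVTR = mass_loss / (area * time)
Step 1: Convert area: 69 cm^2 = 0.0069 m^2
Step 2: WVTR = 45.3 g / (0.0069 m^2 * 24 h)
Step 3: WVTR = 45.3 / 0.1656 = 273.6 g/m^2/h

273.6 g/m^2/h


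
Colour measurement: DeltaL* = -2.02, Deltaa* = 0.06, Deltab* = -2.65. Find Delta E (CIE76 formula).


Formula: Delta E = sqrt(dL*^2 + da*^2 + db*^2)
Step 1: dL*^2 = (-2.02)^2 = 4.0804
Step 2: da*^2 = 0.06^2 = 0.0036
Step 3: db*^2 = (-2.65)^2 = 7.0225
Step 4: Sum = 4.0804 + 0.0036 + 7.0225 = 11.1065
Step 5: Delta E = sqrt(11.1065) = 3.33

3.33 Delta E


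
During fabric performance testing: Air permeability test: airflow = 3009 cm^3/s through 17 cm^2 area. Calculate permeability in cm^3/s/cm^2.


Formula: Air Permeability = Airflow / Test Area
AP = 3009 cm^3/s / 17 cm^2
AP = 177.0 cm^3/s/cm^2

177.0 cm^3/s/cm^2


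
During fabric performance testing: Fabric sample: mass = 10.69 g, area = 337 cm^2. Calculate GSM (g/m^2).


Formula: GSM = mass_g / area_m2
Step 1: Convert area: 337 cm^2 = 337 / 10000 = 0.0337 m^2
Step 2: GSM = 10.69 g / 0.0337 m^2 = 317.2 g/m^2

317.2 g/m^2


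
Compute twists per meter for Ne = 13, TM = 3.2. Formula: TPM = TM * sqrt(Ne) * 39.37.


Formula: TPM = TM * sqrt(Ne) * 39.37
Step 1: sqrt(Ne) = sqrt(13) = 3.6056
Step 2: TM * sqrt(Ne) = 3.2 * 3.6056 = 11.5379
Step 3: TPM = 11.5379 * 39.37 = 454 twists/m

454 twists/m


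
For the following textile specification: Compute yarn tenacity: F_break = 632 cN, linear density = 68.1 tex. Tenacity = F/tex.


Formula: Tenacity = Breaking force / Linear density
Tenacity = 632 cN / 68.1 tex
Tenacity = 9.28 cN/tex

9.28 cN/tex


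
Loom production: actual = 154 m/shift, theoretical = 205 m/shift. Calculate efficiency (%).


Formula: Efficiency% = (Actual output / Theoretical output) * 100
Efficiency% = (154 / 205) * 100
Efficiency% = 0.75122 * 100 = 75.122% ≈ 75.1%

75.1%


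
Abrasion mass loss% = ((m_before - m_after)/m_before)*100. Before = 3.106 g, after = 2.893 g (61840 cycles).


Formula: Mass loss% = ((m_before - m_after) / m_before) * 100
Step 1: Mass loss = 3.106 - 2.893 = 0.213 g
Step 2: Ratio = 0.213 / 3.106 = 0.0685769
Step 3: Mass loss% = 0.0685769 * 100 = 6.85769% ≈ 6.86%

6.86%


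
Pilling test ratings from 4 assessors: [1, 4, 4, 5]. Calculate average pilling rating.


Formula: Mean = sum / count
Sum = 1 + 4 + 4 + 5 = 14
Mean = 14 / 4 = 3.5

3.5


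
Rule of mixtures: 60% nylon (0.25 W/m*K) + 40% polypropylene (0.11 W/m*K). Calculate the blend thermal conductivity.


Formula: Blend property = (fraction_A * property_A) + (fraction_B * property_B)
Step 1: Contribution A = 60/100 * 0.25 W/m*K = 0.15 W/m*K
Step 2: Contribution B = 40/100 * 0.11 W/m*K = 0.044 W/m*K
Step 3: Blend thermal conductivity = 0.15 + 0.044 = 0.194 W/m*K

0.194 W/m*K


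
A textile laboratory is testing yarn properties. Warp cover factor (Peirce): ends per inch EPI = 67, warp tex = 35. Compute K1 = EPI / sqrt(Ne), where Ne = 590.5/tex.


Formula: K1 = EPI / sqrt(Ne), with Ne = 590.5 / tex_warp
Step 1: Ne = 590.5 / 35 = 16.871
Step 2: sqrt(Ne) = sqrt(16.871) = 4.1074
Step 3: K1 = 67 / 4.1074 = 16.3

16.3


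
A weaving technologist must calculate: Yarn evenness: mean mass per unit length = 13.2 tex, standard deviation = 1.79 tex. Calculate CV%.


Formula: CV% = (standard deviation / mean) * 100
Step 1: Ratio = 1.79 / 13.2 = 0.135606
Step 2: CV% = 0.135606 * 100 = 13.5606% ≈ 13.6%

13.6%


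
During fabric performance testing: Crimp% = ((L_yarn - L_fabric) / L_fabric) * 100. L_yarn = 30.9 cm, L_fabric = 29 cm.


Formula: Crimp% = ((L_yarn - L_fabric) / L_fabric) * 100
Step 1: Extension = 30.9 - 29 = 1.9 cm
Step 2: Crimp% = (1.9 / 29) * 100
Step 3: Crimp% = 0.065517 * 100 = 6.5517% ≈ 6.6%

6.6%


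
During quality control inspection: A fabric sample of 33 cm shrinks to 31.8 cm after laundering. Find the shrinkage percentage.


Formula: Shrinkage% = ((L_before - L_after) / L_before) * 100
Step 1: Shrinkage = 33 - 31.8 = 1.2 cm
Step 2: Shrinkage% = (1.2 / 33) * 100
Step 3: Shrinkage% = 0.036364 * 100 = 3.6364% ≈ 3.6%

3.6%


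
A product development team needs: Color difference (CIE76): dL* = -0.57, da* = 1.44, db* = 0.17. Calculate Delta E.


Formula: Delta E = sqrt(dL*^2 + da*^2 + db*^2)
Step 1: dL*^2 = (-0.57)^2 = 0.3249
Step 2: da*^2 = 1.44^2 = 2.0736
Step 3: db*^2 = 0.17^2 = 0.0289
Step 4: Sum = 0.3249 + 2.0736 + 0.0289 = 2.4274
Step 5: Delta E = sqrt(2.4274) = 1.56

1.56 Delta E


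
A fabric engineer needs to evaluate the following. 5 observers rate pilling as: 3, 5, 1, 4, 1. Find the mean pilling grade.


Formula: Mean = sum / count
Sum = 3 + 5 + 1 + 4 + 1 = 14
Mean = 14 / 5 = 2.8

2.8


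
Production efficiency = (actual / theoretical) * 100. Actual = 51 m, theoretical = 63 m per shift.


Formula: Efficiency% = (Actual output / Theoretical output) * 100
Efficiency% = (51 / 63) * 100
Efficiency% = 0.809524 * 100 = 80.9524% ≈ 81.0%

81.0%


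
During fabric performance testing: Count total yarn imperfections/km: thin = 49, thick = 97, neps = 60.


Formula: Total = thin places + thick places + neps
Total = 49 + 97 + 60
Total = 206 imperfections/km

206 imperfections/km


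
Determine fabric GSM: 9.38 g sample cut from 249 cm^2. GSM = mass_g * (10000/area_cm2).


Formula: GSM = mass_g / area_m2
Step 1: Convert area: 249 cm^2 = 249 / 10000 = 0.0249 m^2
Step 2: GSM = 9.38 g / 0.0249 m^2 = 376.7 g/m^2

376.7 g/m^2


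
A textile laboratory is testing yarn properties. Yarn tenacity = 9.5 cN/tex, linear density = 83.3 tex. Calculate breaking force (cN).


Formula: Breaking force = Tenacity * Linear density
F = 9.5 cN/tex * 83.3 tex
F = 791.35 cN

791.35 cN


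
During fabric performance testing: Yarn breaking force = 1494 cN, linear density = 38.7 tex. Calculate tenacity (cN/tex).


Formula: Tenacity = Breaking force / Linear density
Tenacity = 1494 cN / 38.7 tex
Tenacity = 38.60 cN/tex

38.60 cN/tex


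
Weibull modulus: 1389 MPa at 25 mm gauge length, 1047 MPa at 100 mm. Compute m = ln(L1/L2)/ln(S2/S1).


Formula: m = ln(L1/L2) / ln(S2/S1)
Step 1: ln(L1/L2) = ln(25/100) = -1.38629
Step 2: S2/S1 = 1047/1389 = 0.75378
Step 3: ln(S2/S1) = ln(0.75378) = -0.28265
Step 4: m = -1.38629 / -0.28265 = 4.90

4.90 (Weibull m)


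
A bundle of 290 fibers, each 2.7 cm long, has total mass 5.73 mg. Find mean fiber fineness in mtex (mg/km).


Formula: fineness (mtex) = mass (mg) / total length (km) = (mass_mg / total_length_m) * 1000
Step 1: Convert fiber length: 2.7 cm = 0.027 m
Step 2: Total fiber length = 290 * 0.027 = 7.83 m
Step 3: Linear density = 5.73 mg / 7.83 m = 0.7318 mg/m
Step 4: fineness = 0.7318 * 1000 = 731.8 mtex

731.8 mtex


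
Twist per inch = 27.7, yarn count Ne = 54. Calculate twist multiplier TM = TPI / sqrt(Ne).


Formula: TM = TPI / sqrt(Ne)
Step 1: sqrt(Ne) = sqrt(54) = 7.3485
Step 2: TM = 27.7 / 7.3485 = 3.77

3.77 TM


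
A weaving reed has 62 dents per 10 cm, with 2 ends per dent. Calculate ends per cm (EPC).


Formula: EPC = (dents per 10 cm * ends per dent) / 10
Step 1: Total ends per 10 cm = 62 * 2 = 124
Step 2: EPC = 124 / 10 = 12.4 ends/cm

12.4 ends/cm


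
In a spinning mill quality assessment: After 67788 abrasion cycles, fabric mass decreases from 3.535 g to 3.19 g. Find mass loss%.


Formula: Mass loss% = ((m_before - m_after) / m_before) * 100
Step 1: Mass loss = 3.535 - 3.19 = 0.345 g
Step 2: Ratio = 0.345 / 3.535 = 0.0975955
Step 3: Mass loss% = 0.0975955 * 100 = 9.75955% ≈ 9.76%

9.76%
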